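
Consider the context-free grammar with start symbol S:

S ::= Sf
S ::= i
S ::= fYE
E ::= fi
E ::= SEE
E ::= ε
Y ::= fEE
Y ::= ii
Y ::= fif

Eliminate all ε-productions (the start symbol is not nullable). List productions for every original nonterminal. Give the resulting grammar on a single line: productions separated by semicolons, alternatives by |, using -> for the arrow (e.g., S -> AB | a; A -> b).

Nullable set: {E}.
S -> fYE: E nullable, giving fY | fYE.
Drop E -> ε.
E -> SEE: E, E nullable, giving S | SE | SEE.
Y -> fEE: E, E nullable, giving f | fE | fEE.
Unchanged (no nullable symbols): S -> Sf; S -> i; E -> fi; Y -> fif; Y -> ii.

S -> i | Sf | fY | fYE; E -> S | SE | fi | SEE; Y -> f | fE | ii | fEE | fif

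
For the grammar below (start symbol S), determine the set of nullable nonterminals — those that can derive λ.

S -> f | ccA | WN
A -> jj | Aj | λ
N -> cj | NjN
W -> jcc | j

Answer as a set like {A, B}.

Directly nullable (have an ε-rule): {A}.
Not nullable: N, S, W — each has a terminal in every rule's right-hand side or depends on a non-nullable symbol.

{A}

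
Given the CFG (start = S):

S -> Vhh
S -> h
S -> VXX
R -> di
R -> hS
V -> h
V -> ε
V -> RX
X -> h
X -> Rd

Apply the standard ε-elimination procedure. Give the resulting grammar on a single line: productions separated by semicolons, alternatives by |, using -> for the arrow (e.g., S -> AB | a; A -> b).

S -> h | XX | hh | VXX | Vhh; R -> di | hS; V -> h | RX; X -> h | Rd

Nullable set: {V}.
S -> VXX: V nullable, giving VXX | XX.
S -> Vhh: V nullable, giving Vhh | hh.
Drop V -> ε.
Unchanged (no nullable symbols): S -> h; R -> di; R -> hS; V -> RX; V -> h; X -> Rd; X -> h.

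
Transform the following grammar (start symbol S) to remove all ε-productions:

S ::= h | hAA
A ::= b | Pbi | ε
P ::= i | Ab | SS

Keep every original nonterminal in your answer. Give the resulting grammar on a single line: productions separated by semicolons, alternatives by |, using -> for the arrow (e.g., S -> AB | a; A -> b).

S -> h | hA | hAA; A -> b | Pbi; P -> b | i | Ab | SS

Nullable set: {A}.
S -> hAA: A, A nullable, giving h | hA | hAA.
Drop A -> ε.
P -> Ab: A nullable, giving Ab | b.
Unchanged (no nullable symbols): S -> h; A -> Pbi; A -> b; P -> SS; P -> i.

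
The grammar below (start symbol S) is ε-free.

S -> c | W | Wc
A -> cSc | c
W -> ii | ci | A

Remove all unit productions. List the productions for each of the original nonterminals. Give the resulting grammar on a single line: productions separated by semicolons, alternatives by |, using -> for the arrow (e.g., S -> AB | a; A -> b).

S -> c | Wc | ci | ii | cSc; A -> c | cSc; W -> c | ci | ii | cSc

Unit productions: S->W, W->A.
Unit pairs (A ⇒* B via units): (S,A), (S,W), (W,A).
S: inherits non-unit rules of {A, S, W} → Wc | c | cSc | ci | ii.
A: inherits non-unit rules of {A} → c | cSc.
W: inherits non-unit rules of {A, W} → c | cSc | ci | ii.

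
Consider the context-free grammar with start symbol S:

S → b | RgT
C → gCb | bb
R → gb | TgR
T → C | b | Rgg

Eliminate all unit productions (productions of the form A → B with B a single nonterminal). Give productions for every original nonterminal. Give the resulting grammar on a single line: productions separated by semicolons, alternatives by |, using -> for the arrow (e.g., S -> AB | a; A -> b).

Unit productions: T->C.
Unit pairs (A ⇒* B via units): (T,C).
S: inherits non-unit rules of {S} → RgT | b.
C: inherits non-unit rules of {C} → bb | gCb.
R: inherits non-unit rules of {R} → TgR | gb.
T: inherits non-unit rules of {C, T} → Rgg | b | bb | gCb.

S -> b | RgT; C -> bb | gCb; R -> gb | TgR; T -> b | bb | Rgg | gCb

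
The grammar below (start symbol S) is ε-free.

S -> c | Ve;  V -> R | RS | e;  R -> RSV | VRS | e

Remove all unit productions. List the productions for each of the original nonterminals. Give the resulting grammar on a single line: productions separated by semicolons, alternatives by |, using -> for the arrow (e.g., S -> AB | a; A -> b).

Unit productions: V->R.
Unit pairs (A ⇒* B via units): (V,R).
S: inherits non-unit rules of {S} → Ve | c.
R: inherits non-unit rules of {R} → RSV | VRS | e.
V: inherits non-unit rules of {R, V} → RS | RSV | VRS | e.

S -> c | Ve; R -> e | RSV | VRS; V -> e | RS | RSV | VRS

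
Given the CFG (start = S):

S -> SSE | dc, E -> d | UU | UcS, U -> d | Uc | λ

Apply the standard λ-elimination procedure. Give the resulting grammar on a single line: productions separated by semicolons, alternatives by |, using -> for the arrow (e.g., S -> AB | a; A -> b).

S -> SS | dc | SSE; E -> U | d | UU | cS | UcS; U -> c | d | Uc

Nullable set: {E, U}.
S -> SSE: E nullable, giving SS | SSE.
E -> UU: U, U nullable, giving U | UU.
E -> UcS: U nullable, giving UcS | cS.
Drop U -> λ.
U -> Uc: U nullable, giving Uc | c.
Unchanged (no nullable symbols): S -> dc; E -> d; U -> d.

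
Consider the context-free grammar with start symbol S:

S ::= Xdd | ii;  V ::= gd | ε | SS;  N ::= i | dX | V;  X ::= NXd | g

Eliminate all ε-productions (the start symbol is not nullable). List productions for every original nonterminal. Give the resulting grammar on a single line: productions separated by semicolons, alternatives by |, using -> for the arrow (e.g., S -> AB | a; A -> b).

Nullable set: {N, V}.
N -> V: V nullable, giving V.
Drop V -> ε.
X -> NXd: N nullable, giving NXd | Xd.
Unchanged (no nullable symbols): S -> Xdd; S -> ii; N -> dX; N -> i; V -> SS; V -> gd; X -> g.

S -> ii | Xdd; N -> V | i | dX; V -> SS | gd; X -> g | Xd | NXd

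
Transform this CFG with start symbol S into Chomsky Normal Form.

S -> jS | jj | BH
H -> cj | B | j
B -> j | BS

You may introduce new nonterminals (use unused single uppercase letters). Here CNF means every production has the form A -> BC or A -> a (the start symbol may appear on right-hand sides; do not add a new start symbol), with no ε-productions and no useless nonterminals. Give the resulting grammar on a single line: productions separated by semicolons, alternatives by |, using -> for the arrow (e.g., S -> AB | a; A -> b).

No ε-productions.
After unit-elimination: S -> BH | jS | jj; B -> j | BS; H -> j | BS | cj.
TERM: introduce A -> c, C -> j and substitute in every rule of length ≥2.

S -> BH | CC | CS; A -> c; B -> j | BS; C -> j; H -> j | AC | BS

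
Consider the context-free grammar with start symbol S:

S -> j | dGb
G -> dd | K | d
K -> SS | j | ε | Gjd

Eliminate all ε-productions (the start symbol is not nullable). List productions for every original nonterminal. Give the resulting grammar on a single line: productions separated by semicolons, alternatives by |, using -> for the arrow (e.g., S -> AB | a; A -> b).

S -> j | db | dGb; G -> K | d | dd; K -> j | SS | jd | Gjd

Nullable set: {G, K}.
S -> dGb: G nullable, giving dGb | db.
G -> K: K nullable, giving K.
Drop K -> ε.
K -> Gjd: G nullable, giving Gjd | jd.
Unchanged (no nullable symbols): S -> j; G -> d; G -> dd; K -> SS; K -> j.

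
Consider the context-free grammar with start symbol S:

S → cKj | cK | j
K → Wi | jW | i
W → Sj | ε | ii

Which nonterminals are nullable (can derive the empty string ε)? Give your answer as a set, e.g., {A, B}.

{W}

Directly nullable (have an ε-rule): {W}.
Not nullable: K, S — each has a terminal in every rule's right-hand side or depends on a non-nullable symbol.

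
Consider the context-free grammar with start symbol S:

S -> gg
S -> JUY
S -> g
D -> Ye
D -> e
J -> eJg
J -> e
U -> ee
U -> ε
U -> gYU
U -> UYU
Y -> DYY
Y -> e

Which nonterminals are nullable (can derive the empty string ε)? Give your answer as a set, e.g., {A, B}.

Directly nullable (have an ε-rule): {U}.
Not nullable: D, J, S, Y — each has a terminal in every rule's right-hand side or depends on a non-nullable symbol.

{U}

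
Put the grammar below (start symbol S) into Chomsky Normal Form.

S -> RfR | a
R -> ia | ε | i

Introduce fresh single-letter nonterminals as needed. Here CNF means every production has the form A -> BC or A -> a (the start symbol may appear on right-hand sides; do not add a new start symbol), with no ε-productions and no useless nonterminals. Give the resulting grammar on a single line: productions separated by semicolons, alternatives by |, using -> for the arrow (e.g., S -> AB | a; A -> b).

Nullable: {R}; after ε-elimination: S -> a | f | Rf | fR | RfR; R -> i | ia.
No unit productions to eliminate.
TERM: introduce B -> a, C -> f, A -> i and substitute in every rule of length ≥2.
BIN: S -> RCR becomes S -> RD, D -> CR.

S -> a | f | CR | RC | RD; A -> i; B -> a; C -> f; D -> CR; R -> i | AB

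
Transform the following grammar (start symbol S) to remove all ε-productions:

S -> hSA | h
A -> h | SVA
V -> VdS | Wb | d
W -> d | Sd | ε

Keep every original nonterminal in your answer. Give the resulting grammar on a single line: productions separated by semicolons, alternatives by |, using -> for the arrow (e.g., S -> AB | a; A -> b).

Nullable set: {W}.
V -> Wb: W nullable, giving Wb | b.
Drop W -> ε.
Unchanged (no nullable symbols): S -> h; S -> hSA; A -> SVA; A -> h; V -> VdS; V -> d; W -> Sd; W -> d.

S -> h | hSA; A -> h | SVA; V -> b | d | Wb | VdS; W -> d | Sd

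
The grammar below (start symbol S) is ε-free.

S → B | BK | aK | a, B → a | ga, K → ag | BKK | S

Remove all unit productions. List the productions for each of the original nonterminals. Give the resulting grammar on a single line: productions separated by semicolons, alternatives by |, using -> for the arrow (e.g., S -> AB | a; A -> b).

S -> a | BK | aK | ga; B -> a | ga; K -> a | BK | aK | ag | ga | BKK

Unit productions: K->S, S->B.
Unit pairs (A ⇒* B via units): (K,B), (K,S), (S,B).
S: inherits non-unit rules of {B, S} → BK | a | aK | ga.
B: inherits non-unit rules of {B} → a | ga.
K: inherits non-unit rules of {B, K, S} → BK | BKK | a | aK | ag | ga.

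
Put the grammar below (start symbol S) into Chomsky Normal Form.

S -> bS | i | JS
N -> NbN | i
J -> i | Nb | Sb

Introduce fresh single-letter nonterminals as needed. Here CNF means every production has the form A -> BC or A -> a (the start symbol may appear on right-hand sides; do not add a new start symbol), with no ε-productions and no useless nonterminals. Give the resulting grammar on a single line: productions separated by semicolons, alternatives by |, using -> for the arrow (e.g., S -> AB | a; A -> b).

S -> i | AS | JS; A -> b; B -> AN; J -> i | NA | SA; N -> i | NB

No ε-productions.
No unit productions to eliminate.
TERM: introduce A -> b and substitute in every rule of length ≥2.
BIN: N -> NAN becomes N -> NB, B -> AN.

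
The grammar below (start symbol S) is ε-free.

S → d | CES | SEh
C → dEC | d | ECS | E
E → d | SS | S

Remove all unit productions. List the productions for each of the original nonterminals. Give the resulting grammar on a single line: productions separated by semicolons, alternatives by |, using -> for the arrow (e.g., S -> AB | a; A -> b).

S -> d | CES | SEh; C -> d | SS | CES | ECS | SEh | dEC; E -> d | SS | CES | SEh

Unit productions: C->E, E->S.
Unit pairs (A ⇒* B via units): (C,E), (C,S), (E,S).
S: inherits non-unit rules of {S} → CES | SEh | d.
C: inherits non-unit rules of {C, E, S} → CES | ECS | SEh | SS | d | dEC.
E: inherits non-unit rules of {E, S} → CES | SEh | SS | d.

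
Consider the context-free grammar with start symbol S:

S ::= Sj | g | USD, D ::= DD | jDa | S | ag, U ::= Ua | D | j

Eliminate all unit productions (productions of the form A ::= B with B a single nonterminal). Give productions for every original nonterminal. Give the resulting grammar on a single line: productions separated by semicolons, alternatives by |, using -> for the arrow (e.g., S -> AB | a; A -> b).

Unit productions: D->S, U->D.
Unit pairs (A ⇒* B via units): (D,S), (U,D), (U,S).
S: inherits non-unit rules of {S} → Sj | USD | g.
D: inherits non-unit rules of {D, S} → DD | Sj | USD | ag | g | jDa.
U: inherits non-unit rules of {D, S, U} → DD | Sj | USD | Ua | ag | g | j | jDa.

S -> g | Sj | USD; D -> g | DD | Sj | ag | USD | jDa; U -> g | j | DD | Sj | Ua | ag | USD | jDa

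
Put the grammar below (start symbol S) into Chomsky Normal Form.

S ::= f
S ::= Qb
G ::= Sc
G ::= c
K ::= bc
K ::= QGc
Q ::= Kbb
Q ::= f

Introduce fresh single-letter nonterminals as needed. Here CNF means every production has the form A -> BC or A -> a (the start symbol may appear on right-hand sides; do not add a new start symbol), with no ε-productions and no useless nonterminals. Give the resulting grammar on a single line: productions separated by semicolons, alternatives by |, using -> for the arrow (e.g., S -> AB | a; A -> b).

S -> f | QB; A -> c; B -> b; C -> GA; D -> BB; G -> c | SA; K -> BA | QC; Q -> f | KD

No ε-productions.
No unit productions to eliminate.
TERM: introduce B -> b, A -> c and substitute in every rule of length ≥2.
BIN: K -> QGA becomes K -> QC, C -> GA; Q -> KBB becomes Q -> KD, D -> BB.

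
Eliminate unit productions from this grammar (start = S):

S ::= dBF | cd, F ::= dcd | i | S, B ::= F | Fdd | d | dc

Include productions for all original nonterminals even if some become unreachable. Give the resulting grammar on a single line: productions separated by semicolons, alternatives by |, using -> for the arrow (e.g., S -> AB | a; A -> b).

Unit productions: B->F, F->S.
Unit pairs (A ⇒* B via units): (B,F), (B,S), (F,S).
S: inherits non-unit rules of {S} → cd | dBF.
B: inherits non-unit rules of {B, F, S} → Fdd | cd | d | dBF | dc | dcd | i.
F: inherits non-unit rules of {F, S} → cd | dBF | dcd | i.

S -> cd | dBF; B -> d | i | cd | dc | Fdd | dBF | dcd; F -> i | cd | dBF | dcd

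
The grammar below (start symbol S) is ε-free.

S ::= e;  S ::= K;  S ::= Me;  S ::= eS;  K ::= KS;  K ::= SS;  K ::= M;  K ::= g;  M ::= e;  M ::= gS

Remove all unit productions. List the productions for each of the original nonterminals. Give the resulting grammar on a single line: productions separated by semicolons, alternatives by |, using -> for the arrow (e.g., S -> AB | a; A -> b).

S -> e | g | KS | Me | SS | eS | gS; K -> e | g | KS | SS | gS; M -> e | gS

Unit productions: K->M, S->K.
Unit pairs (A ⇒* B via units): (K,M), (S,K), (S,M).
S: inherits non-unit rules of {K, M, S} → KS | Me | SS | e | eS | g | gS.
K: inherits non-unit rules of {K, M} → KS | SS | e | g | gS.
M: inherits non-unit rules of {M} → e | gS.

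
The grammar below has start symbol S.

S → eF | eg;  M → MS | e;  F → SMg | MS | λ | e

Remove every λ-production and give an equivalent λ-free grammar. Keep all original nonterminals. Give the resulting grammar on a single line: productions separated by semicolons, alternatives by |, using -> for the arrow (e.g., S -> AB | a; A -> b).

Nullable set: {F}.
S -> eF: F nullable, giving e | eF.
Drop F -> λ.
Unchanged (no nullable symbols): S -> eg; F -> MS; F -> SMg; F -> e; M -> MS; M -> e.

S -> e | eF | eg; F -> e | MS | SMg; M -> e | MS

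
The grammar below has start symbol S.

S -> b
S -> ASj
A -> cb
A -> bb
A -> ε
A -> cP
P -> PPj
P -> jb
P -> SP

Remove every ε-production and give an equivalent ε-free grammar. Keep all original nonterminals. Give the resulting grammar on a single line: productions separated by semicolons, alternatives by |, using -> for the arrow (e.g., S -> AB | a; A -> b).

S -> b | Sj | ASj; A -> bb | cP | cb; P -> SP | jb | PPj

Nullable set: {A}.
S -> ASj: A nullable, giving ASj | Sj.
Drop A -> ε.
Unchanged (no nullable symbols): S -> b; A -> bb; A -> cP; A -> cb; P -> PPj; P -> SP; P -> jb.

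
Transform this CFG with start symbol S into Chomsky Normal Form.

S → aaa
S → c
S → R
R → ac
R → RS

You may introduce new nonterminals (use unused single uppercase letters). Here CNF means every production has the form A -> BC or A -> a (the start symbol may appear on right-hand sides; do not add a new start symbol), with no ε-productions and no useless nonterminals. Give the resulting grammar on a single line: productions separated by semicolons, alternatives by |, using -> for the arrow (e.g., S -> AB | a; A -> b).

S -> c | AB | AC | RS; A -> a; B -> c; C -> AA; R -> AB | RS

No ε-productions.
After unit-elimination: S -> c | RS | ac | aaa; R -> RS | ac.
TERM: introduce A -> a, B -> c and substitute in every rule of length ≥2.
BIN: S -> AAA becomes S -> AC, C -> AA.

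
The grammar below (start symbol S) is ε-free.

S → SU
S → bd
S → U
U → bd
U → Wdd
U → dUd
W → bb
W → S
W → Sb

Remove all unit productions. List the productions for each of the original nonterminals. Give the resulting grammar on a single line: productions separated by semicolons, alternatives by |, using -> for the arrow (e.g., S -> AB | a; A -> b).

S -> SU | bd | Wdd | dUd; U -> bd | Wdd | dUd; W -> SU | Sb | bb | bd | Wdd | dUd

Unit productions: S->U, W->S.
Unit pairs (A ⇒* B via units): (S,U), (W,S), (W,U).
S: inherits non-unit rules of {S, U} → SU | Wdd | bd | dUd.
U: inherits non-unit rules of {U} → Wdd | bd | dUd.
W: inherits non-unit rules of {S, U, W} → SU | Sb | Wdd | bb | bd | dUd.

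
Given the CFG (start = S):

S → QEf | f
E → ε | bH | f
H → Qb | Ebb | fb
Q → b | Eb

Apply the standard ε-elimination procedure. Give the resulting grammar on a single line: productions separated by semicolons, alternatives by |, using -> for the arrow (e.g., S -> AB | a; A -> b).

Nullable set: {E}.
S -> QEf: E nullable, giving QEf | Qf.
Drop E -> ε.
H -> Ebb: E nullable, giving Ebb | bb.
Q -> Eb: E nullable, giving Eb | b.
Unchanged (no nullable symbols): S -> f; E -> bH; E -> f; H -> Qb; H -> fb; Q -> b.

S -> f | Qf | QEf; E -> f | bH; H -> Qb | bb | fb | Ebb; Q -> b | Eb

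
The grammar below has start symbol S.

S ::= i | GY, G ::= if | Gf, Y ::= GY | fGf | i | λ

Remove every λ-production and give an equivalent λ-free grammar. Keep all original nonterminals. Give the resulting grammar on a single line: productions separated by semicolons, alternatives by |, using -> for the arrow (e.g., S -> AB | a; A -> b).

Nullable set: {Y}.
S -> GY: Y nullable, giving G | GY.
Drop Y -> λ.
Y -> GY: Y nullable, giving G | GY.
Unchanged (no nullable symbols): S -> i; G -> Gf; G -> if; Y -> fGf; Y -> i.

S -> G | i | GY; G -> Gf | if; Y -> G | i | GY | fGf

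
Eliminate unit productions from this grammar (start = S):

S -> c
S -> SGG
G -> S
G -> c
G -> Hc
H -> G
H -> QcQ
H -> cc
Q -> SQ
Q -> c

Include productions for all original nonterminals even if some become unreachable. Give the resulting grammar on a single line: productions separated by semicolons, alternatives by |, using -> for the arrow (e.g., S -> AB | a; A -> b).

S -> c | SGG; G -> c | Hc | SGG; H -> c | Hc | cc | QcQ | SGG; Q -> c | SQ

Unit productions: G->S, H->G.
Unit pairs (A ⇒* B via units): (G,S), (H,G), (H,S).
S: inherits non-unit rules of {S} → SGG | c.
G: inherits non-unit rules of {G, S} → Hc | SGG | c.
H: inherits non-unit rules of {G, H, S} → Hc | QcQ | SGG | c | cc.
Q: inherits non-unit rules of {Q} → SQ | c.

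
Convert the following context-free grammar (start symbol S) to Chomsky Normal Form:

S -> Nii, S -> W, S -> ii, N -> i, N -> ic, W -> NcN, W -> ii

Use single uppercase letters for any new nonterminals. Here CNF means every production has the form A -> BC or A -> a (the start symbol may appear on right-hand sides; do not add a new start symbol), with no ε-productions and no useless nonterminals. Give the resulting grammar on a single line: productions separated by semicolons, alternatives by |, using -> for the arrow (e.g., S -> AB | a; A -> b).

S -> AA | NC | ND; A -> i; B -> c; C -> AA; D -> BN; N -> i | AB

No ε-productions.
After unit-elimination: S -> ii | NcN | Nii; N -> i | ic; W -> ii | NcN.
TERM: introduce B -> c, A -> i and substitute in every rule of length ≥2.
BIN: S -> NAA becomes S -> NC, C -> AA; S -> NBN becomes S -> ND, D -> BN; W -> NBN becomes W -> NE, E -> BN.
Drop unreachable/unproductive: W.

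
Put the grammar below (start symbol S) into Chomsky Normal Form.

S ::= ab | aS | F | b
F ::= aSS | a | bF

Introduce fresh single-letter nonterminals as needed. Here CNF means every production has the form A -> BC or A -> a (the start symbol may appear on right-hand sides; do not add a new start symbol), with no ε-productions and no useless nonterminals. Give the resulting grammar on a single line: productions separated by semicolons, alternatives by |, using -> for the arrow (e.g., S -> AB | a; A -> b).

S -> a | b | AB | AD | AS | BF; A -> a; B -> b; C -> SS; D -> SS; F -> a | AC | BF

No ε-productions.
After unit-elimination: S -> a | b | aS | ab | bF | aSS; F -> a | bF | aSS.
TERM: introduce A -> a, B -> b and substitute in every rule of length ≥2.
BIN: F -> ASS becomes F -> AC, C -> SS; S -> ASS becomes S -> AD, D -> SS.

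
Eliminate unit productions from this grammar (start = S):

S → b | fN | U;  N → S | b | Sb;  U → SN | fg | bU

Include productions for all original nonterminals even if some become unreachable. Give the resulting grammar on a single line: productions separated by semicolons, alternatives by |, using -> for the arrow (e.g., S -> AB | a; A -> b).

S -> b | SN | bU | fN | fg; N -> b | SN | Sb | bU | fN | fg; U -> SN | bU | fg

Unit productions: N->S, S->U.
Unit pairs (A ⇒* B via units): (N,S), (N,U), (S,U).
S: inherits non-unit rules of {S, U} → SN | b | bU | fN | fg.
N: inherits non-unit rules of {N, S, U} → SN | Sb | b | bU | fN | fg.
U: inherits non-unit rules of {U} → SN | bU | fg.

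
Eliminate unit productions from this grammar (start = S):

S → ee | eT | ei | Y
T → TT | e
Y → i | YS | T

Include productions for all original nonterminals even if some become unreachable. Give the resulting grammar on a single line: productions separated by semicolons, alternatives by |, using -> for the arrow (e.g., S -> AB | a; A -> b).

S -> e | i | TT | YS | eT | ee | ei; T -> e | TT; Y -> e | i | TT | YS

Unit productions: S->Y, Y->T.
Unit pairs (A ⇒* B via units): (S,T), (S,Y), (Y,T).
S: inherits non-unit rules of {S, T, Y} → TT | YS | e | eT | ee | ei | i.
T: inherits non-unit rules of {T} → TT | e.
Y: inherits non-unit rules of {T, Y} → TT | YS | e | i.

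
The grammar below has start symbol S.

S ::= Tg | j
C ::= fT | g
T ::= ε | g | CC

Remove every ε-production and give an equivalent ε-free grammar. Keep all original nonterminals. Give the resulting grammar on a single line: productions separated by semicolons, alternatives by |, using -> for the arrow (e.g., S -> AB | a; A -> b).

Nullable set: {T}.
S -> Tg: T nullable, giving Tg | g.
C -> fT: T nullable, giving f | fT.
Drop T -> ε.
Unchanged (no nullable symbols): S -> j; C -> g; T -> CC; T -> g.

S -> g | j | Tg; C -> f | g | fT; T -> g | CC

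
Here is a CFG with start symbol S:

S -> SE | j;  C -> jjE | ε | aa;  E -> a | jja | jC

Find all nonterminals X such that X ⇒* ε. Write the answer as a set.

{C}

Directly nullable (have an ε-rule): {C}.
Not nullable: E, S — each has a terminal in every rule's right-hand side or depends on a non-nullable symbol.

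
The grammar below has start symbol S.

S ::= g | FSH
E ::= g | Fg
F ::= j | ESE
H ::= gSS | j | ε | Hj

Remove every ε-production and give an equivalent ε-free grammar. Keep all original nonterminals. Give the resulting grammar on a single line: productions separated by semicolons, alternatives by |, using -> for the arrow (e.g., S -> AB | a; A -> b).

Nullable set: {H}.
S -> FSH: H nullable, giving FS | FSH.
Drop H -> ε.
H -> Hj: H nullable, giving Hj | j.
Unchanged (no nullable symbols): S -> g; E -> Fg; E -> g; F -> ESE; F -> j; H -> gSS; H -> j.

S -> g | FS | FSH; E -> g | Fg; F -> j | ESE; H -> j | Hj | gSS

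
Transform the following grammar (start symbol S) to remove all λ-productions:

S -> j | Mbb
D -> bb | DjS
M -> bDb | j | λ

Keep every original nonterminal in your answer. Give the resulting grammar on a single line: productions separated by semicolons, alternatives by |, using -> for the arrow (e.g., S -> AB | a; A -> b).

Nullable set: {M}.
S -> Mbb: M nullable, giving Mbb | bb.
Drop M -> λ.
Unchanged (no nullable symbols): S -> j; D -> DjS; D -> bb; M -> bDb; M -> j.

S -> j | bb | Mbb; D -> bb | DjS; M -> j | bDb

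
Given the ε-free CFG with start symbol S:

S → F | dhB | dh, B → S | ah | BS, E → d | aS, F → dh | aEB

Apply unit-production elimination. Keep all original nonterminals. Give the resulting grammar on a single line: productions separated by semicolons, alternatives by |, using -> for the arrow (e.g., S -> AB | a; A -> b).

S -> dh | aEB | dhB; B -> BS | ah | dh | aEB | dhB; E -> d | aS; F -> dh | aEB

Unit productions: B->S, S->F.
Unit pairs (A ⇒* B via units): (B,F), (B,S), (S,F).
S: inherits non-unit rules of {F, S} → aEB | dh | dhB.
B: inherits non-unit rules of {B, F, S} → BS | aEB | ah | dh | dhB.
E: inherits non-unit rules of {E} → aS | d.
F: inherits non-unit rules of {F} → aEB | dh.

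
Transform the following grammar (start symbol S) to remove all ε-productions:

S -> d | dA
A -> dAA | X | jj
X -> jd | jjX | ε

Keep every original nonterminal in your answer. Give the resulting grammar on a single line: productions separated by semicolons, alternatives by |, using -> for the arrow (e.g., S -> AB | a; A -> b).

Nullable set: {A, X}.
S -> dA: A nullable, giving d | dA.
A -> X: X nullable, giving X.
A -> dAA: A, A nullable, giving d | dA | dAA.
Drop X -> ε.
X -> jjX: X nullable, giving jj | jjX.
Unchanged (no nullable symbols): S -> d; A -> jj; X -> jd.

S -> d | dA; A -> X | d | dA | jj | dAA; X -> jd | jj | jjX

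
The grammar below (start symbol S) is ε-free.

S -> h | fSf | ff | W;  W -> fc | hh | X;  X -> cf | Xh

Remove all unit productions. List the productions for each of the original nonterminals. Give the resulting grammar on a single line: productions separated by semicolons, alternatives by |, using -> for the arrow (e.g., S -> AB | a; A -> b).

Unit productions: S->W, W->X.
Unit pairs (A ⇒* B via units): (S,W), (S,X), (W,X).
S: inherits non-unit rules of {S, W, X} → Xh | cf | fSf | fc | ff | h | hh.
W: inherits non-unit rules of {W, X} → Xh | cf | fc | hh.
X: inherits non-unit rules of {X} → Xh | cf.

S -> h | Xh | cf | fc | ff | hh | fSf; W -> Xh | cf | fc | hh; X -> Xh | cf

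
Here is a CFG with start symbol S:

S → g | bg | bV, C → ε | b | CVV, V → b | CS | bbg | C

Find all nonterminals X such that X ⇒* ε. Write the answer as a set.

{C, V}

Directly nullable (have an ε-rule): {C}.
V is nullable via V -> C (every symbol on the right is already known nullable).
Not nullable: S — each has a terminal in every rule's right-hand side or depends on a non-nullable symbol.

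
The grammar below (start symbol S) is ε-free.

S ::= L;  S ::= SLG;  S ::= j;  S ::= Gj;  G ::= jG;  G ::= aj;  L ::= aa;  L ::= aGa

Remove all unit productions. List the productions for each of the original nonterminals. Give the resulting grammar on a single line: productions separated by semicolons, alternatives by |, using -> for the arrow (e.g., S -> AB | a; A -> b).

Unit productions: S->L.
Unit pairs (A ⇒* B via units): (S,L).
S: inherits non-unit rules of {L, S} → Gj | SLG | aGa | aa | j.
G: inherits non-unit rules of {G} → aj | jG.
L: inherits non-unit rules of {L} → aGa | aa.

S -> j | Gj | aa | SLG | aGa; G -> aj | jG; L -> aa | aGa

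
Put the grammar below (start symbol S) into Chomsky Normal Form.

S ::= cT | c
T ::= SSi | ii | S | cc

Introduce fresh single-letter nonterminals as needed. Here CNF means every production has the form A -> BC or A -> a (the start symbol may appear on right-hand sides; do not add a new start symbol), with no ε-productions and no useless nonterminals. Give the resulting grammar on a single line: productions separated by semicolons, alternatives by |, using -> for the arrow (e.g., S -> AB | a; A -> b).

No ε-productions.
After unit-elimination: S -> c | cT; T -> c | cT | cc | ii | SSi.
TERM: introduce A -> c, B -> i and substitute in every rule of length ≥2.
BIN: T -> SSB becomes T -> SC, C -> SB.

S -> c | AT; A -> c; B -> i; C -> SB; T -> c | AA | AT | BB | SC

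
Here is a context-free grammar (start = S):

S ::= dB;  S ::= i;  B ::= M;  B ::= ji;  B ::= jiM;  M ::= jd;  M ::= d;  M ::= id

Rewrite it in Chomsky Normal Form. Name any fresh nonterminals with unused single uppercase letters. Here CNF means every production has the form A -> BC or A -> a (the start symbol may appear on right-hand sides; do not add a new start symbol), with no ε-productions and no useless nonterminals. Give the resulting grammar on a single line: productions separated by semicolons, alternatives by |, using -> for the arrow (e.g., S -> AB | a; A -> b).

S -> i | CB; A -> i; B -> d | AC | DA | DC | DE; C -> d; D -> j; E -> AM; M -> d | AC | DC

No ε-productions.
After unit-elimination: S -> i | dB; B -> d | id | jd | ji | jiM; M -> d | id | jd.
TERM: introduce C -> d, A -> i, D -> j and substitute in every rule of length ≥2.
BIN: B -> DAM becomes B -> DE, E -> AM.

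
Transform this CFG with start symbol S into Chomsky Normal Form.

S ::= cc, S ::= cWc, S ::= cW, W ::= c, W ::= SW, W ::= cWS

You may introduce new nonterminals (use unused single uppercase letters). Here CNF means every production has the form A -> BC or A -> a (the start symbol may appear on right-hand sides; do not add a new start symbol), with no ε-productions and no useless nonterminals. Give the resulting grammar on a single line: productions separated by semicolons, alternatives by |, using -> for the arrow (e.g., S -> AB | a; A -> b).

No ε-productions.
No unit productions to eliminate.
TERM: introduce A -> c and substitute in every rule of length ≥2.
BIN: S -> AWA becomes S -> AB, B -> WA; W -> AWS becomes W -> AC, C -> WS.

S -> AA | AB | AW; A -> c; B -> WA; C -> WS; W -> c | AC | SW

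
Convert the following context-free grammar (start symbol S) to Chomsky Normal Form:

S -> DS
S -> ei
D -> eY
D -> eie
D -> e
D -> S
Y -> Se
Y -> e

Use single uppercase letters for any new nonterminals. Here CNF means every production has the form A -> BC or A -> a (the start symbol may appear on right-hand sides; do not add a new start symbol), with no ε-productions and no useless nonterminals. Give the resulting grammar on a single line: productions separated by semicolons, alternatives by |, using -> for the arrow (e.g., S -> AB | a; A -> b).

S -> AB | DS; A -> e; B -> i; C -> BA; D -> e | AB | AC | AY | DS; Y -> e | SA

No ε-productions.
After unit-elimination: S -> DS | ei; D -> e | DS | eY | ei | eie; Y -> e | Se.
TERM: introduce A -> e, B -> i and substitute in every rule of length ≥2.
BIN: D -> ABA becomes D -> AC, C -> BA.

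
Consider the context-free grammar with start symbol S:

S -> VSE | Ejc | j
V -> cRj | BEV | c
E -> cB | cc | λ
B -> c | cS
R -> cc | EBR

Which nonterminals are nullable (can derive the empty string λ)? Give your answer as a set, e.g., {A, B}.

Directly nullable (have an ε-rule): {E}.
Not nullable: B, R, S, V — each has a terminal in every rule's right-hand side or depends on a non-nullable symbol.

{E}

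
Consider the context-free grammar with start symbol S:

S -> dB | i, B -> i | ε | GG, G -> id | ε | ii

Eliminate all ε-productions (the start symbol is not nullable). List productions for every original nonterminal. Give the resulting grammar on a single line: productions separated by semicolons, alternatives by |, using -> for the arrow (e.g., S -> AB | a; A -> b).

S -> d | i | dB; B -> G | i | GG; G -> id | ii

Nullable set: {B, G}.
S -> dB: B nullable, giving d | dB.
Drop B -> ε.
B -> GG: G, G nullable, giving G | GG.
Drop G -> ε.
Unchanged (no nullable symbols): S -> i; B -> i; G -> id; G -> ii.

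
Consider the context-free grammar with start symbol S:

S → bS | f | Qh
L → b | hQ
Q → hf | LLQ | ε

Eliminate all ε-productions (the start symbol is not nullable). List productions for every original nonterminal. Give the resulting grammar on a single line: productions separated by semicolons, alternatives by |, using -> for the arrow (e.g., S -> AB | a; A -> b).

S -> f | h | Qh | bS; L -> b | h | hQ; Q -> LL | hf | LLQ

Nullable set: {Q}.
S -> Qh: Q nullable, giving Qh | h.
L -> hQ: Q nullable, giving h | hQ.
Drop Q -> ε.
Q -> LLQ: Q nullable, giving LL | LLQ.
Unchanged (no nullable symbols): S -> bS; S -> f; L -> b; Q -> hf.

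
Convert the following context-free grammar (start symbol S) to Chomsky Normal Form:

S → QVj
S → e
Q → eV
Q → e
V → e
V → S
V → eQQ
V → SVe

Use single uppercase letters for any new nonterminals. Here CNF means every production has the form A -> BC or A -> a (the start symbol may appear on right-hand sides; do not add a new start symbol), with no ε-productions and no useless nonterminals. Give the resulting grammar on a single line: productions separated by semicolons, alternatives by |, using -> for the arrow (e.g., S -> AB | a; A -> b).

No ε-productions.
After unit-elimination: S -> e | QVj; Q -> e | eV; V -> e | QVj | SVe | eQQ.
TERM: introduce A -> e, B -> j and substitute in every rule of length ≥2.
BIN: S -> QVB becomes S -> QC, C -> VB; V -> AQQ becomes V -> AD, D -> QQ; V -> QVB becomes V -> QE, E -> VB; V -> SVA becomes V -> SF, F -> VA.

S -> e | QC; A -> e; B -> j; C -> VB; D -> QQ; E -> VB; F -> VA; Q -> e | AV; V -> e | AD | QE | SF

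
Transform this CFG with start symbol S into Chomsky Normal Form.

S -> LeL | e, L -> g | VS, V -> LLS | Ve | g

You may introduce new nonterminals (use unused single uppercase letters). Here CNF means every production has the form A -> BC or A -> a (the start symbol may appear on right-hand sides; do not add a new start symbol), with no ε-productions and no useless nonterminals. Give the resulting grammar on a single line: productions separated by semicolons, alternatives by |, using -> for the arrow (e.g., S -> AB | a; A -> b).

S -> e | LB; A -> e; B -> AL; C -> LS; L -> g | VS; V -> g | LC | VA

No ε-productions.
No unit productions to eliminate.
TERM: introduce A -> e and substitute in every rule of length ≥2.
BIN: S -> LAL becomes S -> LB, B -> AL; V -> LLS becomes V -> LC, C -> LS.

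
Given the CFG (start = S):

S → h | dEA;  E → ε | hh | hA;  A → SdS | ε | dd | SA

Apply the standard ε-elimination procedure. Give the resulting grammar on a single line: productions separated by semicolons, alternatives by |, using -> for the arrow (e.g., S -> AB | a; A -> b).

S -> d | h | dA | dE | dEA; A -> S | SA | dd | SdS; E -> h | hA | hh

Nullable set: {A, E}.
S -> dEA: E, A nullable, giving d | dA | dE | dEA.
Drop A -> ε.
A -> SA: A nullable, giving S | SA.
Drop E -> ε.
E -> hA: A nullable, giving h | hA.
Unchanged (no nullable symbols): S -> h; A -> SdS; A -> dd; E -> hh.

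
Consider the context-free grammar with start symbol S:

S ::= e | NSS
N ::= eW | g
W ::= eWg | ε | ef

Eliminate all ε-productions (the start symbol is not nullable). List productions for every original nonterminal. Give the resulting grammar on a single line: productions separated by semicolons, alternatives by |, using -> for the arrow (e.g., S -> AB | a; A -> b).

S -> e | NSS; N -> e | g | eW; W -> ef | eg | eWg

Nullable set: {W}.
N -> eW: W nullable, giving e | eW.
Drop W -> ε.
W -> eWg: W nullable, giving eWg | eg.
Unchanged (no nullable symbols): S -> NSS; S -> e; N -> g; W -> ef.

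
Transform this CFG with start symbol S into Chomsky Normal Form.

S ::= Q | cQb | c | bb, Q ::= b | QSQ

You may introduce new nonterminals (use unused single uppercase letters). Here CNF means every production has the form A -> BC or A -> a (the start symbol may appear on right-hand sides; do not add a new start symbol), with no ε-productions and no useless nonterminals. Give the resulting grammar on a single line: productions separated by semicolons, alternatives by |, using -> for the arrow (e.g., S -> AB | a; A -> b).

No ε-productions.
After unit-elimination: S -> b | c | bb | QSQ | cQb; Q -> b | QSQ.
TERM: introduce A -> b, B -> c and substitute in every rule of length ≥2.
BIN: Q -> QSQ becomes Q -> QC, C -> SQ; S -> BQA becomes S -> BD, D -> QA; S -> QSQ becomes S -> QE, E -> SQ.

S -> b | c | AA | BD | QE; A -> b; B -> c; C -> SQ; D -> QA; E -> SQ; Q -> b | QC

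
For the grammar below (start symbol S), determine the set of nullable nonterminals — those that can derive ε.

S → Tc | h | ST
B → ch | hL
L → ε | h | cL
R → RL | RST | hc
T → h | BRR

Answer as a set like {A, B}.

{L}

Directly nullable (have an ε-rule): {L}.
Not nullable: B, R, S, T — each has a terminal in every rule's right-hand side or depends on a non-nullable symbol.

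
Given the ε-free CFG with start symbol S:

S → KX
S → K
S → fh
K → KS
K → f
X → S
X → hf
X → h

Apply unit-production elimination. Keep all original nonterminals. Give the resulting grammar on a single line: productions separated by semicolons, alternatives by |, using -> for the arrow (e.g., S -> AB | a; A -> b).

S -> f | KS | KX | fh; K -> f | KS; X -> f | h | KS | KX | fh | hf

Unit productions: S->K, X->S.
Unit pairs (A ⇒* B via units): (S,K), (X,K), (X,S).
S: inherits non-unit rules of {K, S} → KS | KX | f | fh.
K: inherits non-unit rules of {K} → KS | f.
X: inherits non-unit rules of {K, S, X} → KS | KX | f | fh | h | hf.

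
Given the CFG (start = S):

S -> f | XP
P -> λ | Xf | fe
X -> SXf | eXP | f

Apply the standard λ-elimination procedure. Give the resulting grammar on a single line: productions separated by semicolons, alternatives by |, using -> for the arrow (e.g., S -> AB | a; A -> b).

Nullable set: {P}.
S -> XP: P nullable, giving X | XP.
Drop P -> λ.
X -> eXP: P nullable, giving eX | eXP.
Unchanged (no nullable symbols): S -> f; P -> Xf; P -> fe; X -> SXf; X -> f.

S -> X | f | XP; P -> Xf | fe; X -> f | eX | SXf | eXP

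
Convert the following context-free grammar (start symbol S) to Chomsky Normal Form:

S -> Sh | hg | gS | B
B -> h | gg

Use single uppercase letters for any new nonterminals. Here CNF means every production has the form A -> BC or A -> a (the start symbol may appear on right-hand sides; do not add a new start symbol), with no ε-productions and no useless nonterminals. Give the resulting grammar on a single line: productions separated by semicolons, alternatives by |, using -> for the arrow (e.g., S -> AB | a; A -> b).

S -> h | AA | AS | CA | SC; A -> g; C -> h

No ε-productions.
After unit-elimination: S -> h | Sh | gS | gg | hg; B -> h | gg.
TERM: introduce A -> g, C -> h and substitute in every rule of length ≥2.
Drop unreachable/unproductive: B.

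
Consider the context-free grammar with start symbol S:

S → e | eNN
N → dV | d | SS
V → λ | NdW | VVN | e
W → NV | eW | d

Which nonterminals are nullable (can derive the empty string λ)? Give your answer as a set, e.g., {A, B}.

Directly nullable (have an ε-rule): {V}.
Not nullable: N, S, W — each has a terminal in every rule's right-hand side or depends on a non-nullable symbol.

{V}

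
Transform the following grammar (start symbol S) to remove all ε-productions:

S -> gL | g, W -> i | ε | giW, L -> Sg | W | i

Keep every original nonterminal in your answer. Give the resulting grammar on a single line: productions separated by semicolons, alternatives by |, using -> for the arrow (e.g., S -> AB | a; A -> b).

Nullable set: {L, W}.
S -> gL: L nullable, giving g | gL.
L -> W: W nullable, giving W.
Drop W -> ε.
W -> giW: W nullable, giving gi | giW.
Unchanged (no nullable symbols): S -> g; L -> Sg; L -> i; W -> i.

S -> g | gL; L -> W | i | Sg; W -> i | gi | giW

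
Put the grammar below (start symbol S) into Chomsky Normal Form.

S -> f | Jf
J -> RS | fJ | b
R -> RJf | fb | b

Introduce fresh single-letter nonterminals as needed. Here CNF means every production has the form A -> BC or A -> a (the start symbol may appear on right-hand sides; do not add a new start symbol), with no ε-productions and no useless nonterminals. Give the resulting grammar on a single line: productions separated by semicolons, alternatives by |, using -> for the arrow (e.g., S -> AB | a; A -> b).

No ε-productions.
No unit productions to eliminate.
TERM: introduce B -> b, A -> f and substitute in every rule of length ≥2.
BIN: R -> RJA becomes R -> RC, C -> JA.

S -> f | JA; A -> f; B -> b; C -> JA; J -> b | AJ | RS; R -> b | AB | RC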